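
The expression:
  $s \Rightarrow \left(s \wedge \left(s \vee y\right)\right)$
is always true.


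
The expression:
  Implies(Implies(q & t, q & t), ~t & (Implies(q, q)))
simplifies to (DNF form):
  ~t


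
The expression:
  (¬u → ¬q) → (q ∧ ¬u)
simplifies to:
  q ∧ ¬u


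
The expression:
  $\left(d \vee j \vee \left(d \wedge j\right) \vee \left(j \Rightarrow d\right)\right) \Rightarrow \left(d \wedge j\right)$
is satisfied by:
  {j: True, d: True}


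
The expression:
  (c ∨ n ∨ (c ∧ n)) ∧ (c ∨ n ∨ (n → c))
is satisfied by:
  {n: True, c: True}
  {n: True, c: False}
  {c: True, n: False}


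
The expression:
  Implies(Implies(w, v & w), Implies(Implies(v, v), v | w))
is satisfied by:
  {v: True, w: True}
  {v: True, w: False}
  {w: True, v: False}


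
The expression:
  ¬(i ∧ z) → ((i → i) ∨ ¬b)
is always true.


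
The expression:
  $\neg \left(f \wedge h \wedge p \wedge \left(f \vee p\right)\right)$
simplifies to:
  $\neg f \vee \neg h \vee \neg p$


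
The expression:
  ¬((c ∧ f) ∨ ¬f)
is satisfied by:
  {f: True, c: False}


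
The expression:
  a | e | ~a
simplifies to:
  True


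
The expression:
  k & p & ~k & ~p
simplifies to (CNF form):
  False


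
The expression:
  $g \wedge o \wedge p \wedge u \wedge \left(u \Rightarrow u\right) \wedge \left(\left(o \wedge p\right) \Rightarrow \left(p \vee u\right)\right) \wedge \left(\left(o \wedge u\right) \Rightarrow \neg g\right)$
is never true.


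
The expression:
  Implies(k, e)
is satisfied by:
  {e: True, k: False}
  {k: False, e: False}
  {k: True, e: True}


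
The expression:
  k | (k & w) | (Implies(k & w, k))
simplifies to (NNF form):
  True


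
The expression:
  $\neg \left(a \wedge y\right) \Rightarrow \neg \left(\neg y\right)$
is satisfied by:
  {y: True}


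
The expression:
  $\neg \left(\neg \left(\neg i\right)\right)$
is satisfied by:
  {i: False}


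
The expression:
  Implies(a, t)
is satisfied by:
  {t: True, a: False}
  {a: False, t: False}
  {a: True, t: True}


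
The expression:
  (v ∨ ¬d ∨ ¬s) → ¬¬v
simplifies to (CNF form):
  (d ∨ v) ∧ (s ∨ v)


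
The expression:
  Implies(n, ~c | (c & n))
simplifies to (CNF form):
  True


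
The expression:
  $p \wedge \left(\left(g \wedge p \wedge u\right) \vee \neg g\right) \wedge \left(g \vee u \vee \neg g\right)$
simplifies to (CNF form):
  $p \wedge \left(u \vee \neg g\right)$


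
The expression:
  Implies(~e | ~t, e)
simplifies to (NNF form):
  e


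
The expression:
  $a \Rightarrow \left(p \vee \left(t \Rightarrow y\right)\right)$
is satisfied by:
  {y: True, p: True, t: False, a: False}
  {y: True, p: False, t: False, a: False}
  {p: True, y: False, t: False, a: False}
  {y: False, p: False, t: False, a: False}
  {y: True, a: True, p: True, t: False}
  {y: True, a: True, p: False, t: False}
  {a: True, p: True, y: False, t: False}
  {a: True, y: False, p: False, t: False}
  {y: True, t: True, p: True, a: False}
  {y: True, t: True, p: False, a: False}
  {t: True, p: True, y: False, a: False}
  {t: True, y: False, p: False, a: False}
  {a: True, t: True, y: True, p: True}
  {a: True, t: True, y: True, p: False}
  {a: True, t: True, p: True, y: False}


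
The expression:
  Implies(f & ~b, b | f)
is always true.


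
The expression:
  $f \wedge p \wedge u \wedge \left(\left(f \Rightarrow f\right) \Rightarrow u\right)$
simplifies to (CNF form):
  $f \wedge p \wedge u$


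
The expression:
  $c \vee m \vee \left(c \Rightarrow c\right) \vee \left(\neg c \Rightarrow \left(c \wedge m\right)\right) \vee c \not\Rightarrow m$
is always true.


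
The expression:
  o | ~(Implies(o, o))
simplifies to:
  o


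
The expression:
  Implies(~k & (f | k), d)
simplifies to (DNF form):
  d | k | ~f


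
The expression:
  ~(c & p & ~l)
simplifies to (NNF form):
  l | ~c | ~p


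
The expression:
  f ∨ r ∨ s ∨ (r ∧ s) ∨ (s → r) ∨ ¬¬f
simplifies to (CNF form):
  True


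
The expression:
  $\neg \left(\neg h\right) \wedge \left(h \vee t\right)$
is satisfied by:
  {h: True}


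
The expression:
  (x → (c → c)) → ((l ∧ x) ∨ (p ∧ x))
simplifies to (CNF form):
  x ∧ (l ∨ p)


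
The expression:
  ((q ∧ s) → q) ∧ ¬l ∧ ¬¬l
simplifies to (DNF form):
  False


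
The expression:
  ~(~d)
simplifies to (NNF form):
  d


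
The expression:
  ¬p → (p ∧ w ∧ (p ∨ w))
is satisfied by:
  {p: True}


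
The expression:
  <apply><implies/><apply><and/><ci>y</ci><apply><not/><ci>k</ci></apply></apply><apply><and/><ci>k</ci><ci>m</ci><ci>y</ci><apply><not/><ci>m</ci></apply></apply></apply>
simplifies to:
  <apply><or/><ci>k</ci><apply><not/><ci>y</ci></apply></apply>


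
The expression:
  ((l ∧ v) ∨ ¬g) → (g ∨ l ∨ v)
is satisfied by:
  {v: True, l: True, g: True}
  {v: True, l: True, g: False}
  {v: True, g: True, l: False}
  {v: True, g: False, l: False}
  {l: True, g: True, v: False}
  {l: True, g: False, v: False}
  {g: True, l: False, v: False}


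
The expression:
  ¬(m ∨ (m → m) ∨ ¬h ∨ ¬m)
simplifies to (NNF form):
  False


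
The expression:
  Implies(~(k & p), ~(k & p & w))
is always true.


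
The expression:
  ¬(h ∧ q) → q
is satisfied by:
  {q: True}


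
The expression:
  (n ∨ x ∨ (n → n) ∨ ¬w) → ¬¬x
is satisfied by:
  {x: True}


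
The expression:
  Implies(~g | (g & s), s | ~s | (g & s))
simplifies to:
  True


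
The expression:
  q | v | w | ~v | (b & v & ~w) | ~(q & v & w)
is always true.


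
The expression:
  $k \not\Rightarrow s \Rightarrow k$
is always true.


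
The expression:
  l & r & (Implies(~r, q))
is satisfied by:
  {r: True, l: True}


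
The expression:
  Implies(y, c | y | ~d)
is always true.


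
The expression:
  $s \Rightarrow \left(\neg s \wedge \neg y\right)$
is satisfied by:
  {s: False}


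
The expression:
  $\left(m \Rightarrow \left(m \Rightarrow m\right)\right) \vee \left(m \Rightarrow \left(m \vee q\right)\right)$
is always true.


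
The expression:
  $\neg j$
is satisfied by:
  {j: False}


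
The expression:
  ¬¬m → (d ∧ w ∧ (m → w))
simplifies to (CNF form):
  (d ∨ ¬m) ∧ (w ∨ ¬m)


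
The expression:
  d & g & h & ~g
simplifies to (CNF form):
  False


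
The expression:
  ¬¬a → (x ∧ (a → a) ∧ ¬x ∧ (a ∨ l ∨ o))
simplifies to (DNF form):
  ¬a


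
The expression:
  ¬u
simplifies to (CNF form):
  ¬u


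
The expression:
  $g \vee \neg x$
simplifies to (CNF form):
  $g \vee \neg x$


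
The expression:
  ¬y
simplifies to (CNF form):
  ¬y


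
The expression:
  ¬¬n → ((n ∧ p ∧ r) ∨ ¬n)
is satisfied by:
  {p: True, r: True, n: False}
  {p: True, r: False, n: False}
  {r: True, p: False, n: False}
  {p: False, r: False, n: False}
  {n: True, p: True, r: True}


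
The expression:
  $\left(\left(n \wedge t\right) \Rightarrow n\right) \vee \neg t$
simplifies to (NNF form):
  $\text{True}$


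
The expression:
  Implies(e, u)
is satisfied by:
  {u: True, e: False}
  {e: False, u: False}
  {e: True, u: True}


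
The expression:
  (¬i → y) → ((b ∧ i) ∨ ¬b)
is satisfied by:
  {i: True, y: False, b: False}
  {y: False, b: False, i: False}
  {i: True, b: True, y: False}
  {b: True, y: False, i: False}
  {i: True, y: True, b: False}
  {y: True, i: False, b: False}
  {i: True, b: True, y: True}


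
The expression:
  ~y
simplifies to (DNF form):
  ~y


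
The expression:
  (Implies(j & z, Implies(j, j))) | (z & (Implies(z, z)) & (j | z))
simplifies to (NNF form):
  True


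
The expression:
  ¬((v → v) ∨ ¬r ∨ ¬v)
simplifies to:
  False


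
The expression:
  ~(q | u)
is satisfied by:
  {q: False, u: False}


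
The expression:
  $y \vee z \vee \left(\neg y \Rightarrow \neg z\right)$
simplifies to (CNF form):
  $\text{True}$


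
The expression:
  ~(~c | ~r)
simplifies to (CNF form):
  c & r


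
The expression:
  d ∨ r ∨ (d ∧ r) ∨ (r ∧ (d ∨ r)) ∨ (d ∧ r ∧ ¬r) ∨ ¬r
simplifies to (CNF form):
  True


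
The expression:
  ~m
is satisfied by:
  {m: False}


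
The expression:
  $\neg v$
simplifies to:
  $\neg v$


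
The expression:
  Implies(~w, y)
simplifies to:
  w | y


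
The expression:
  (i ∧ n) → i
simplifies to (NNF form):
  True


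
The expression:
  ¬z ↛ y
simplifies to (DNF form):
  y ∨ ¬z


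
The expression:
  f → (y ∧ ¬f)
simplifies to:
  ¬f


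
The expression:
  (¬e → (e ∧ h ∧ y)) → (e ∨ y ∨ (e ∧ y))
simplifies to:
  True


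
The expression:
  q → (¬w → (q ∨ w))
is always true.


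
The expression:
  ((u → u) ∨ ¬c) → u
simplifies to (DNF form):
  u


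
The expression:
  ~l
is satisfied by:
  {l: False}


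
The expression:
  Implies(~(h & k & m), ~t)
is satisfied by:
  {k: True, h: True, m: True, t: False}
  {k: True, h: True, m: False, t: False}
  {k: True, m: True, h: False, t: False}
  {k: True, m: False, h: False, t: False}
  {h: True, m: True, k: False, t: False}
  {h: True, k: False, m: False, t: False}
  {h: False, m: True, k: False, t: False}
  {h: False, k: False, m: False, t: False}
  {k: True, t: True, h: True, m: True}


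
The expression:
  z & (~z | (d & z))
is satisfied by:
  {z: True, d: True}


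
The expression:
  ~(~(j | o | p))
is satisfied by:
  {o: True, p: True, j: True}
  {o: True, p: True, j: False}
  {o: True, j: True, p: False}
  {o: True, j: False, p: False}
  {p: True, j: True, o: False}
  {p: True, j: False, o: False}
  {j: True, p: False, o: False}


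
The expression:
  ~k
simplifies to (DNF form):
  ~k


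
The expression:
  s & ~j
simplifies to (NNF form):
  s & ~j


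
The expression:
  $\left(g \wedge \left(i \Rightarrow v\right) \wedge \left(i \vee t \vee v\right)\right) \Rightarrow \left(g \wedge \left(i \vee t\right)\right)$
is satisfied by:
  {i: True, t: True, g: False, v: False}
  {i: True, g: False, v: False, t: False}
  {t: True, g: False, v: False, i: False}
  {t: False, g: False, v: False, i: False}
  {i: True, v: True, t: True, g: False}
  {i: True, v: True, t: False, g: False}
  {v: True, t: True, i: False, g: False}
  {v: True, i: False, g: False, t: False}
  {t: True, i: True, g: True, v: False}
  {i: True, g: True, t: False, v: False}
  {t: True, g: True, i: False, v: False}
  {g: True, i: False, v: False, t: False}
  {i: True, v: True, g: True, t: True}
  {i: True, v: True, g: True, t: False}
  {v: True, g: True, t: True, i: False}


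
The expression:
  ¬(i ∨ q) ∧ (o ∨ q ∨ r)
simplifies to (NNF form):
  ¬i ∧ ¬q ∧ (o ∨ r)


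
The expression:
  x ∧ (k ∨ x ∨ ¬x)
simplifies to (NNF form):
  x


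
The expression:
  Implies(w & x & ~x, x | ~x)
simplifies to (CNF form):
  True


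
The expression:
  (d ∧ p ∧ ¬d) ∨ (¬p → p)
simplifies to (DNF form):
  p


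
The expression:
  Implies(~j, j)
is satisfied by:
  {j: True}


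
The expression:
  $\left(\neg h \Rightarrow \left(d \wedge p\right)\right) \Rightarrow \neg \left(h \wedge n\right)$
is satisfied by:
  {h: False, n: False}
  {n: True, h: False}
  {h: True, n: False}


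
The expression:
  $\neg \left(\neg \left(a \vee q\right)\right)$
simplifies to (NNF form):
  $a \vee q$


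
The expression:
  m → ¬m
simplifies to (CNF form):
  ¬m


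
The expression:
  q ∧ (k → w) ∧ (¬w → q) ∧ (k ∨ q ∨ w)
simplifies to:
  q ∧ (w ∨ ¬k)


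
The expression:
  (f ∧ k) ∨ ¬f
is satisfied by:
  {k: True, f: False}
  {f: False, k: False}
  {f: True, k: True}


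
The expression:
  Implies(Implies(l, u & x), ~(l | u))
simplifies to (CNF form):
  (l | ~u) & (~u | ~x)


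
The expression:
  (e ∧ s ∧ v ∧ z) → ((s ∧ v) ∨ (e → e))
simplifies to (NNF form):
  True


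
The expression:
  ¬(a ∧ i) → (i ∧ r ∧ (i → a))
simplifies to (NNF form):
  a ∧ i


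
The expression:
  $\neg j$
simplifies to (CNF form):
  $\neg j$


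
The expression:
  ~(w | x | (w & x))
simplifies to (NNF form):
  ~w & ~x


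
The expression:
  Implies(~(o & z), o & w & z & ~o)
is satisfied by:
  {z: True, o: True}


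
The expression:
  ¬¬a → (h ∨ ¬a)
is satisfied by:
  {h: True, a: False}
  {a: False, h: False}
  {a: True, h: True}


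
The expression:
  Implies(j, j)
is always true.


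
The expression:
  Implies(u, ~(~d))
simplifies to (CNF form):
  d | ~u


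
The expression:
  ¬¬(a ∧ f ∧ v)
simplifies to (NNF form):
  a ∧ f ∧ v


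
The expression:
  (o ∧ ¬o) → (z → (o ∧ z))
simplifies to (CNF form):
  True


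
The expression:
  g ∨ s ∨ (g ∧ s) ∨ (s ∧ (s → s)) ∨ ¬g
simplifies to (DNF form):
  True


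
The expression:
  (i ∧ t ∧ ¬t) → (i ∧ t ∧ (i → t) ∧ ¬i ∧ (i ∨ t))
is always true.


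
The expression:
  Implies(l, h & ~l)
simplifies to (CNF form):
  ~l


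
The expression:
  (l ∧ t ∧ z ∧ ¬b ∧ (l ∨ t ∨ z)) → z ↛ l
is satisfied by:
  {b: True, l: False, t: False, z: False}
  {b: False, l: False, t: False, z: False}
  {b: True, z: True, l: False, t: False}
  {z: True, b: False, l: False, t: False}
  {b: True, t: True, z: False, l: False}
  {t: True, z: False, l: False, b: False}
  {b: True, z: True, t: True, l: False}
  {z: True, t: True, b: False, l: False}
  {b: True, l: True, z: False, t: False}
  {l: True, z: False, t: False, b: False}
  {b: True, z: True, l: True, t: False}
  {z: True, l: True, b: False, t: False}
  {b: True, t: True, l: True, z: False}
  {t: True, l: True, z: False, b: False}
  {b: True, z: True, t: True, l: True}


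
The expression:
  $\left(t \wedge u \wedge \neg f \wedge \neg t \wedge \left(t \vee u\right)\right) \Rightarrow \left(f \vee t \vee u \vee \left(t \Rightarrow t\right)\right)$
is always true.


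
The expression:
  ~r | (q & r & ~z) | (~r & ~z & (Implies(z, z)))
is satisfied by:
  {q: True, z: False, r: False}
  {z: False, r: False, q: False}
  {q: True, z: True, r: False}
  {z: True, q: False, r: False}
  {r: True, q: True, z: False}


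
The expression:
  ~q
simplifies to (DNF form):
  ~q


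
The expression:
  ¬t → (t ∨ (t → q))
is always true.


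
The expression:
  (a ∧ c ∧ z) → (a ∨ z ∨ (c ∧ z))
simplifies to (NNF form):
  True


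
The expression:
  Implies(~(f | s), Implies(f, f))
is always true.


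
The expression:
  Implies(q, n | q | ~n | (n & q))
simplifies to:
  True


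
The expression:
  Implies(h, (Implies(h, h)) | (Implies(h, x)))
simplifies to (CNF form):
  True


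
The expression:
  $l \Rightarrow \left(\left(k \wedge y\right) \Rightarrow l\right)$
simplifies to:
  $\text{True}$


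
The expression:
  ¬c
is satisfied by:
  {c: False}


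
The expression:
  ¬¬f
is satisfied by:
  {f: True}


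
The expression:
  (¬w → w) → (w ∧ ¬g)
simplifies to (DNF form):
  ¬g ∨ ¬w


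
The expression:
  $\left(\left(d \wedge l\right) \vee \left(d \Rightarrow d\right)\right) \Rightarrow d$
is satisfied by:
  {d: True}


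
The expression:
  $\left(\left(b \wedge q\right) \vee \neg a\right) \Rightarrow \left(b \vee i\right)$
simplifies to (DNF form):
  $a \vee b \vee i$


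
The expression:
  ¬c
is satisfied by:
  {c: False}


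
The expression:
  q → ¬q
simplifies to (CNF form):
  ¬q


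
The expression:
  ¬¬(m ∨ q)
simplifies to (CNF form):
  m ∨ q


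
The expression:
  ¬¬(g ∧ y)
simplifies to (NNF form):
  g ∧ y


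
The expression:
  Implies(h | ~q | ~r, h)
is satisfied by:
  {r: True, h: True, q: True}
  {r: True, h: True, q: False}
  {h: True, q: True, r: False}
  {h: True, q: False, r: False}
  {r: True, q: True, h: False}


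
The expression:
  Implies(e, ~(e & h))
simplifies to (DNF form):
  ~e | ~h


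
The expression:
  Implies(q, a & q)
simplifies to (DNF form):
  a | ~q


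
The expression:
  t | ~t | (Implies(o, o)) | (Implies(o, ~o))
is always true.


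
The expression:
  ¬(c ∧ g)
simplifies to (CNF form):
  ¬c ∨ ¬g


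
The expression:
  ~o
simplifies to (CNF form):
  ~o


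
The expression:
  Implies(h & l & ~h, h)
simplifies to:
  True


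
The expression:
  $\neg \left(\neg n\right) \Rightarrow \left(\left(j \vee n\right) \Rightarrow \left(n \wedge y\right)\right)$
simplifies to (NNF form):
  $y \vee \neg n$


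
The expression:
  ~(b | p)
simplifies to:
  ~b & ~p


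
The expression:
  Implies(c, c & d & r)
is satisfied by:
  {d: True, r: True, c: False}
  {d: True, r: False, c: False}
  {r: True, d: False, c: False}
  {d: False, r: False, c: False}
  {d: True, c: True, r: True}


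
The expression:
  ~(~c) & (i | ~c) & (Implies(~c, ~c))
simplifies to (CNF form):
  c & i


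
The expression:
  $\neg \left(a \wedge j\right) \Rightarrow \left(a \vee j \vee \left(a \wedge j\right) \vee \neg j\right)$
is always true.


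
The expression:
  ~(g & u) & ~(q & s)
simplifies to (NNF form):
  (~g & ~q) | (~g & ~s) | (~q & ~u) | (~s & ~u)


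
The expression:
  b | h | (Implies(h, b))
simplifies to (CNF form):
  True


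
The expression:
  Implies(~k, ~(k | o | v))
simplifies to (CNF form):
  (k | ~o) & (k | ~v)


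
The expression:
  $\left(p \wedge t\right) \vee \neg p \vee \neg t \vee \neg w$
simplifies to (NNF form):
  $\text{True}$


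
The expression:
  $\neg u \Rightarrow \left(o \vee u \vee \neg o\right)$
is always true.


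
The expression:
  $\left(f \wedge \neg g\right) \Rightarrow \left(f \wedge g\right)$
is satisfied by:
  {g: True, f: False}
  {f: False, g: False}
  {f: True, g: True}


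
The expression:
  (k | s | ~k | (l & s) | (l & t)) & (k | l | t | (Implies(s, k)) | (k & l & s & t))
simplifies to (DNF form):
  k | l | t | ~s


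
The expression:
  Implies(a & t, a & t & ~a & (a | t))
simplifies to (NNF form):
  ~a | ~t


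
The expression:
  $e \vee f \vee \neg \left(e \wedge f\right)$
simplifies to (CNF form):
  $\text{True}$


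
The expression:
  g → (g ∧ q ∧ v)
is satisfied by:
  {q: True, v: True, g: False}
  {q: True, v: False, g: False}
  {v: True, q: False, g: False}
  {q: False, v: False, g: False}
  {q: True, g: True, v: True}


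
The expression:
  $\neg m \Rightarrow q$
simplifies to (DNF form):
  $m \vee q$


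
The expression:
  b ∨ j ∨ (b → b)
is always true.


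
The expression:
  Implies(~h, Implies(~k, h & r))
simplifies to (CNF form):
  h | k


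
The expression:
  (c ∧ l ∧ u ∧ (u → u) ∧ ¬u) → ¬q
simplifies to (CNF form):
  True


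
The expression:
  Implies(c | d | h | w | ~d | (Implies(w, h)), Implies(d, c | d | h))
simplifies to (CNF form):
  True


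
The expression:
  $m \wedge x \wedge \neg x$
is never true.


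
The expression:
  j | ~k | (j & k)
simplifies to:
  j | ~k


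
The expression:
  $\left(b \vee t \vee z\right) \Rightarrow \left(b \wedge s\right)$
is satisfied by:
  {b: True, s: True, z: False, t: False}
  {b: True, t: True, s: True, z: False}
  {b: True, s: True, z: True, t: False}
  {b: True, t: True, s: True, z: True}
  {s: True, t: False, z: False, b: False}
  {t: False, z: False, s: False, b: False}


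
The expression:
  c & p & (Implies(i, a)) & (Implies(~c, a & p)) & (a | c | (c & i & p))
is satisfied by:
  {a: True, c: True, p: True, i: False}
  {c: True, p: True, a: False, i: False}
  {a: True, i: True, c: True, p: True}


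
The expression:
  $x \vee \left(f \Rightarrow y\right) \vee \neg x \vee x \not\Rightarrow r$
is always true.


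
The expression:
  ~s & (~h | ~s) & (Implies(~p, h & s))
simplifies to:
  p & ~s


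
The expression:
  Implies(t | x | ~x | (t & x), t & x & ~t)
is never true.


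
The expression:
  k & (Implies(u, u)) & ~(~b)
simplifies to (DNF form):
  b & k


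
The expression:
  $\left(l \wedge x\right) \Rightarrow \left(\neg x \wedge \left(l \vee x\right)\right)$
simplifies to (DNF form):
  $\neg l \vee \neg x$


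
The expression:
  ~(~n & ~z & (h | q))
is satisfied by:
  {n: True, z: True, h: False, q: False}
  {n: True, z: True, q: True, h: False}
  {n: True, z: True, h: True, q: False}
  {n: True, z: True, q: True, h: True}
  {n: True, h: False, q: False, z: False}
  {n: True, q: True, h: False, z: False}
  {n: True, h: True, q: False, z: False}
  {n: True, q: True, h: True, z: False}
  {z: True, h: False, q: False, n: False}
  {q: True, z: True, h: False, n: False}
  {z: True, h: True, q: False, n: False}
  {q: True, z: True, h: True, n: False}
  {z: False, h: False, q: False, n: False}


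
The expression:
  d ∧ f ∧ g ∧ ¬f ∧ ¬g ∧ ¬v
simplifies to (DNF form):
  False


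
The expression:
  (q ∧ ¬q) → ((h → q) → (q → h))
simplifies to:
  True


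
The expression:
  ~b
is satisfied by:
  {b: False}


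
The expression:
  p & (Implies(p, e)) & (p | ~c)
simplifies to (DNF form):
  e & p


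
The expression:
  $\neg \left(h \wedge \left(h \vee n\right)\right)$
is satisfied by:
  {h: False}


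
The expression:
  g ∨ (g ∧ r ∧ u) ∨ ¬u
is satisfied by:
  {g: True, u: False}
  {u: False, g: False}
  {u: True, g: True}


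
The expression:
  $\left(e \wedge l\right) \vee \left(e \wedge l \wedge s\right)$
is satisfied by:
  {e: True, l: True}


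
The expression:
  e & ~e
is never true.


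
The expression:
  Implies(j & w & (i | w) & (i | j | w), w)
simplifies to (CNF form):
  True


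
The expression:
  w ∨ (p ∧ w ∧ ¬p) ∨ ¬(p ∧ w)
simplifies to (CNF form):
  True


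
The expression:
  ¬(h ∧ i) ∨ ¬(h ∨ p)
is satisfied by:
  {h: False, i: False}
  {i: True, h: False}
  {h: True, i: False}


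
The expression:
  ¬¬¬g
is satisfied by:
  {g: False}


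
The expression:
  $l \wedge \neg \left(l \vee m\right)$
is never true.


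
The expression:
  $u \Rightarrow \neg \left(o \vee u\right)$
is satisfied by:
  {u: False}


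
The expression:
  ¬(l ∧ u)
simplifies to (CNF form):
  ¬l ∨ ¬u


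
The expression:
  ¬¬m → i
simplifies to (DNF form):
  i ∨ ¬m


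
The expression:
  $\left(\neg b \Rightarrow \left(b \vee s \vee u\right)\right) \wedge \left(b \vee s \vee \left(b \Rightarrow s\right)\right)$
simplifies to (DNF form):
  $b \vee s \vee u$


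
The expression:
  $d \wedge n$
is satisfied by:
  {d: True, n: True}


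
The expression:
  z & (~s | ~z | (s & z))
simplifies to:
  z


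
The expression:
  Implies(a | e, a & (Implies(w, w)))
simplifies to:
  a | ~e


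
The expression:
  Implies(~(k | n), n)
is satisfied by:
  {n: True, k: True}
  {n: True, k: False}
  {k: True, n: False}


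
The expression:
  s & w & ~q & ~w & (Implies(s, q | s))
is never true.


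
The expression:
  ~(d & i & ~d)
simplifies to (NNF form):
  True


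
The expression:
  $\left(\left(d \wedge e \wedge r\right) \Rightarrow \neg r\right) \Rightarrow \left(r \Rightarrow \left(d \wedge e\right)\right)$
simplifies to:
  $\left(d \wedge e\right) \vee \neg r$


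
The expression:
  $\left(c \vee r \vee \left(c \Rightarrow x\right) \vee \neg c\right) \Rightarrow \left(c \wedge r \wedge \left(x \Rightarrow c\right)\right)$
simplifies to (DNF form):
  $c \wedge r$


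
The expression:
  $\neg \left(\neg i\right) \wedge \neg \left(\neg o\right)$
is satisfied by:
  {i: True, o: True}


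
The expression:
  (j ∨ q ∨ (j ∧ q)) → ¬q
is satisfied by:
  {q: False}


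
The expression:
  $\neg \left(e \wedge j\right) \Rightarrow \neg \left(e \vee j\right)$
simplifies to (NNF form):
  $\left(e \wedge j\right) \vee \left(\neg e \wedge \neg j\right)$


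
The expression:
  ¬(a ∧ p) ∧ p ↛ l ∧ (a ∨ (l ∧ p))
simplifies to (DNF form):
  False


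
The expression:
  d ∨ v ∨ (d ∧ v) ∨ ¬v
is always true.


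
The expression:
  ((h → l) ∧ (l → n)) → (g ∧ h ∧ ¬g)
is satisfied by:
  {h: True, l: False, n: False}
  {n: True, h: True, l: False}
  {l: True, h: True, n: False}
  {l: True, h: False, n: False}


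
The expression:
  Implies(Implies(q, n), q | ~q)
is always true.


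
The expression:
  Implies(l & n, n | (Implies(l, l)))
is always true.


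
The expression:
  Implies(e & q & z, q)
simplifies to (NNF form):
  True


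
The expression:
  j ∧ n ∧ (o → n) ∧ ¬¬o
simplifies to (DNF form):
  j ∧ n ∧ o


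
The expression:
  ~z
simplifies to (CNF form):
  ~z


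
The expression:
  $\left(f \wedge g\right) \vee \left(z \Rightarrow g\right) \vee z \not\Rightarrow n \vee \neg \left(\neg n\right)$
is always true.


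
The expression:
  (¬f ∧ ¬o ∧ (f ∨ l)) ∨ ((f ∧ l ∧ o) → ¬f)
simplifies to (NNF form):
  ¬f ∨ ¬l ∨ ¬o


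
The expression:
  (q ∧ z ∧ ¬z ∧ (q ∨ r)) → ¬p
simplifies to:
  True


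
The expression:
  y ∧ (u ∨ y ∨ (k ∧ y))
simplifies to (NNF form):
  y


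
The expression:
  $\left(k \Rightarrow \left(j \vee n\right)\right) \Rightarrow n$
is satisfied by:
  {n: True, k: True, j: False}
  {n: True, j: False, k: False}
  {n: True, k: True, j: True}
  {n: True, j: True, k: False}
  {k: True, j: False, n: False}


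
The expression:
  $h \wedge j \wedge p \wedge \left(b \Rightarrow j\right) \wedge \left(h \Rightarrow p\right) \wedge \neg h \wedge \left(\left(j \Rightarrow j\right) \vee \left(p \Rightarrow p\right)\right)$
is never true.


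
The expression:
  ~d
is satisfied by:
  {d: False}


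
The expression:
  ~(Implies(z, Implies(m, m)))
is never true.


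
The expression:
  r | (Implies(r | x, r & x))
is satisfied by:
  {r: True, x: False}
  {x: False, r: False}
  {x: True, r: True}


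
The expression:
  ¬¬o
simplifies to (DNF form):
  o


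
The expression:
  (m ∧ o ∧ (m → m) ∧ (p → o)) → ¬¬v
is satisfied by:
  {v: True, o: False, m: False}
  {o: False, m: False, v: False}
  {v: True, m: True, o: False}
  {m: True, o: False, v: False}
  {v: True, o: True, m: False}
  {o: True, v: False, m: False}
  {v: True, m: True, o: True}


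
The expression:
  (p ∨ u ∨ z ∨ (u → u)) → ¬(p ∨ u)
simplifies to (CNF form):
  ¬p ∧ ¬u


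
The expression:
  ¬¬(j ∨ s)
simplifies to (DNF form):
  j ∨ s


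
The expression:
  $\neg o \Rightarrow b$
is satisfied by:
  {b: True, o: True}
  {b: True, o: False}
  {o: True, b: False}


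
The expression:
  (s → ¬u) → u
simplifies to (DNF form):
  u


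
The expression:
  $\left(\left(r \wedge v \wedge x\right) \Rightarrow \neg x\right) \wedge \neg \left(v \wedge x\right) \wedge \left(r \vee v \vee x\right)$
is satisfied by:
  {r: True, v: False, x: False}
  {x: True, r: True, v: False}
  {x: True, r: False, v: False}
  {v: True, r: True, x: False}
  {v: True, r: False, x: False}


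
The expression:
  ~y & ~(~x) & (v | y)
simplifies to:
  v & x & ~y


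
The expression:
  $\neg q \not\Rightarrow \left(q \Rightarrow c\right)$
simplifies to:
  $\text{False}$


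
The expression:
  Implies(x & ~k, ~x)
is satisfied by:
  {k: True, x: False}
  {x: False, k: False}
  {x: True, k: True}


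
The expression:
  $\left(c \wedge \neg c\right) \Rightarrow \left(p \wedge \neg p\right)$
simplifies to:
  $\text{True}$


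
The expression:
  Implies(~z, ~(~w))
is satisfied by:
  {z: True, w: True}
  {z: True, w: False}
  {w: True, z: False}


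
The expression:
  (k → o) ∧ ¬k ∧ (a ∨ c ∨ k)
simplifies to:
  ¬k ∧ (a ∨ c)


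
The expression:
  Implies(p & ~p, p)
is always true.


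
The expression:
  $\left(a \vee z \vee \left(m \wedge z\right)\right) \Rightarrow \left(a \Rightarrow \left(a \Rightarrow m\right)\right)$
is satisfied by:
  {m: True, a: False}
  {a: False, m: False}
  {a: True, m: True}


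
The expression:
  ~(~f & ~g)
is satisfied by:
  {g: True, f: True}
  {g: True, f: False}
  {f: True, g: False}


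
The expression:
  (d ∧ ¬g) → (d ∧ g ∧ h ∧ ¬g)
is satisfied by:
  {g: True, d: False}
  {d: False, g: False}
  {d: True, g: True}


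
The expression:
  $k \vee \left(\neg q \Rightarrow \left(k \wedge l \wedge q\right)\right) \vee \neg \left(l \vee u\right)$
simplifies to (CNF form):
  $\left(k \vee q \vee \neg l\right) \wedge \left(k \vee q \vee \neg u\right)$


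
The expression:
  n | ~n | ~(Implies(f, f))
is always true.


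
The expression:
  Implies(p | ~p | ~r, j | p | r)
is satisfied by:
  {r: True, p: True, j: True}
  {r: True, p: True, j: False}
  {r: True, j: True, p: False}
  {r: True, j: False, p: False}
  {p: True, j: True, r: False}
  {p: True, j: False, r: False}
  {j: True, p: False, r: False}


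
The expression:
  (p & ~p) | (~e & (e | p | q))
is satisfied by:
  {q: True, p: True, e: False}
  {q: True, e: False, p: False}
  {p: True, e: False, q: False}


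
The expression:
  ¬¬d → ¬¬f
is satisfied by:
  {f: True, d: False}
  {d: False, f: False}
  {d: True, f: True}


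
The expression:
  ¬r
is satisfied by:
  {r: False}


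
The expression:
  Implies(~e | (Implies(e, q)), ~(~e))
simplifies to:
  e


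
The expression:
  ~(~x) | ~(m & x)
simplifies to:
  True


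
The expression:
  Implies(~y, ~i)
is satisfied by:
  {y: True, i: False}
  {i: False, y: False}
  {i: True, y: True}


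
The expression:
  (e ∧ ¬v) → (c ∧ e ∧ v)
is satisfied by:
  {v: True, e: False}
  {e: False, v: False}
  {e: True, v: True}


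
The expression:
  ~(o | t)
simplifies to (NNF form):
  ~o & ~t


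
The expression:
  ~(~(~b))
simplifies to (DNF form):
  ~b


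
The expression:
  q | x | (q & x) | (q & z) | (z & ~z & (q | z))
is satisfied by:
  {x: True, q: True}
  {x: True, q: False}
  {q: True, x: False}


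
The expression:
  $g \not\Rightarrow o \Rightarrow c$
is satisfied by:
  {o: True, c: True, g: False}
  {o: True, g: False, c: False}
  {c: True, g: False, o: False}
  {c: False, g: False, o: False}
  {o: True, c: True, g: True}
  {o: True, g: True, c: False}
  {c: True, g: True, o: False}


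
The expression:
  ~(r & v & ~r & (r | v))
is always true.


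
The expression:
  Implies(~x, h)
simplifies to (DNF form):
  h | x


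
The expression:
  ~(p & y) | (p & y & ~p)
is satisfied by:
  {p: False, y: False}
  {y: True, p: False}
  {p: True, y: False}


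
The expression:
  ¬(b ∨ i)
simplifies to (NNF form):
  ¬b ∧ ¬i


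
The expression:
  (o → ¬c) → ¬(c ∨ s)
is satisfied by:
  {o: True, s: False, c: False}
  {s: False, c: False, o: False}
  {c: True, o: True, s: False}
  {c: True, o: True, s: True}


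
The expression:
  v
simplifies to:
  v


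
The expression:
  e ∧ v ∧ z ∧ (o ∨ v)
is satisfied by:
  {z: True, e: True, v: True}


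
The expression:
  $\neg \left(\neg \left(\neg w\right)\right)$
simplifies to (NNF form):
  $\neg w$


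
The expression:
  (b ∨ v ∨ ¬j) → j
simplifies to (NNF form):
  j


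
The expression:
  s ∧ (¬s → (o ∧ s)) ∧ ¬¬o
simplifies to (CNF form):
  o ∧ s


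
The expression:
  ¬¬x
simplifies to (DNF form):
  x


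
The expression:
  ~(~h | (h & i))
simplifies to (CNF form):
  h & ~i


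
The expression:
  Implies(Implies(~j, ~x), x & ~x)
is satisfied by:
  {x: True, j: False}


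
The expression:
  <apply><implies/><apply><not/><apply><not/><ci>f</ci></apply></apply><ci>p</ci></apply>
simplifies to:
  <apply><or/><ci>p</ci><apply><not/><ci>f</ci></apply></apply>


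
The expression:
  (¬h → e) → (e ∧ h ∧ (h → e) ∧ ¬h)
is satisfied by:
  {e: False, h: False}


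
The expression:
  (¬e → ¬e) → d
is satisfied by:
  {d: True}


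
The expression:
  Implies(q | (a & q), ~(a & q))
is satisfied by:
  {q: False, a: False}
  {a: True, q: False}
  {q: True, a: False}


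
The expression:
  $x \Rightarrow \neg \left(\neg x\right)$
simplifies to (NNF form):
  $\text{True}$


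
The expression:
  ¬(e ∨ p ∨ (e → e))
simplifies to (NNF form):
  False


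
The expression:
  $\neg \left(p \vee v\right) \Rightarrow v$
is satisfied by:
  {v: True, p: True}
  {v: True, p: False}
  {p: True, v: False}


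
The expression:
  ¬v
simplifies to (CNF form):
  ¬v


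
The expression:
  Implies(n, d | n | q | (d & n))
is always true.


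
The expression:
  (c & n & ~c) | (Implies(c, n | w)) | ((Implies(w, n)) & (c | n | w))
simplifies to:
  True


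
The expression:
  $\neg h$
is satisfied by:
  {h: False}


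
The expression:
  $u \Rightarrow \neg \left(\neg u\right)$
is always true.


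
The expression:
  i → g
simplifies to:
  g ∨ ¬i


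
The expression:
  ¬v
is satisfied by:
  {v: False}


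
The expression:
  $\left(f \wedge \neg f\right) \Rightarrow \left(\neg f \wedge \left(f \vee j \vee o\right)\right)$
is always true.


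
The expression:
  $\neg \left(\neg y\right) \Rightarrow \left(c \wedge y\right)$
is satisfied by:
  {c: True, y: False}
  {y: False, c: False}
  {y: True, c: True}


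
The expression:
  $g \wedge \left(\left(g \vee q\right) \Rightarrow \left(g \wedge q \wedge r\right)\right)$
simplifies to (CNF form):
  $g \wedge q \wedge r$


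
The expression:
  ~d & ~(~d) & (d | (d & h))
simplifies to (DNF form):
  False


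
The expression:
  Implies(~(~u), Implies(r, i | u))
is always true.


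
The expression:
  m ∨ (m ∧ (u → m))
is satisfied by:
  {m: True}


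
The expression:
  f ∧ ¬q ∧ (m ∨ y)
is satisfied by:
  {y: True, m: True, f: True, q: False}
  {y: True, f: True, q: False, m: False}
  {m: True, f: True, q: False, y: False}


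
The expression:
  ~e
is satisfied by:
  {e: False}


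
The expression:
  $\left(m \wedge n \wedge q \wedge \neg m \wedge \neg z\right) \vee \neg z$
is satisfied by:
  {z: False}


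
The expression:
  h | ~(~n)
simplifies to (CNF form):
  h | n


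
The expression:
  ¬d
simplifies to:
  ¬d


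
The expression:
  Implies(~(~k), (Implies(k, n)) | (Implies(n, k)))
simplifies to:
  True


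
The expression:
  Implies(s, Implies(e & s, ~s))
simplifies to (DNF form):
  ~e | ~s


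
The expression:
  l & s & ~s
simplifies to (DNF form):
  False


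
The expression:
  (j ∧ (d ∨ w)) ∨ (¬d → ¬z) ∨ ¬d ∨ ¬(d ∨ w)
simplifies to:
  True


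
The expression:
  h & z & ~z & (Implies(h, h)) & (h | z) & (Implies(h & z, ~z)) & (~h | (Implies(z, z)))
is never true.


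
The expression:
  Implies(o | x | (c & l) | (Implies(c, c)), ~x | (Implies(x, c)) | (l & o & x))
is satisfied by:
  {o: True, c: True, l: True, x: False}
  {o: True, c: True, l: False, x: False}
  {c: True, l: True, o: False, x: False}
  {c: True, o: False, l: False, x: False}
  {o: True, l: True, c: False, x: False}
  {o: True, l: False, c: False, x: False}
  {l: True, o: False, c: False, x: False}
  {l: False, o: False, c: False, x: False}
  {x: True, o: True, c: True, l: True}
  {x: True, o: True, c: True, l: False}
  {x: True, c: True, l: True, o: False}
  {x: True, c: True, l: False, o: False}
  {x: True, o: True, l: True, c: False}


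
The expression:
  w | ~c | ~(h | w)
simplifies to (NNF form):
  w | ~c | ~h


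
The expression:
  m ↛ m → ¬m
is always true.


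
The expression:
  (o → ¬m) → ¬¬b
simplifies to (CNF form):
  (b ∨ m) ∧ (b ∨ o)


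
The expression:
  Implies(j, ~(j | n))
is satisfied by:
  {j: False}


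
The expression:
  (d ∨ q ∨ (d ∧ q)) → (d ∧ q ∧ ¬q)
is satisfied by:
  {q: False, d: False}


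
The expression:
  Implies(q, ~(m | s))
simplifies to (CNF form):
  (~m | ~q) & (~q | ~s)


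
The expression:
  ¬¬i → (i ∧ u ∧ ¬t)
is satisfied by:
  {u: True, t: False, i: False}
  {t: False, i: False, u: False}
  {u: True, t: True, i: False}
  {t: True, u: False, i: False}
  {i: True, u: True, t: False}


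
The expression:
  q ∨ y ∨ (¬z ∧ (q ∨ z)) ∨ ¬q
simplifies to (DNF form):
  True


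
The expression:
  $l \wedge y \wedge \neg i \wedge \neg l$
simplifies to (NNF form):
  $\text{False}$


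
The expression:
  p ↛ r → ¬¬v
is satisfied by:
  {r: True, v: True, p: False}
  {r: True, p: False, v: False}
  {v: True, p: False, r: False}
  {v: False, p: False, r: False}
  {r: True, v: True, p: True}
  {r: True, p: True, v: False}
  {v: True, p: True, r: False}


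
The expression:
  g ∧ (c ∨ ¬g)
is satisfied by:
  {c: True, g: True}


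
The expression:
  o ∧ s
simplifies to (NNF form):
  o ∧ s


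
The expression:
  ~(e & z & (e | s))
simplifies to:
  ~e | ~z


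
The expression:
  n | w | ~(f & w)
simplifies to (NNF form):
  True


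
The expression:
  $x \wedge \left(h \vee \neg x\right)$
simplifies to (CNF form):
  $h \wedge x$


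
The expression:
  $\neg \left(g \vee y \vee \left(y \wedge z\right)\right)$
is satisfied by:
  {g: False, y: False}


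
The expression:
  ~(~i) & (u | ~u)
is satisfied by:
  {i: True}


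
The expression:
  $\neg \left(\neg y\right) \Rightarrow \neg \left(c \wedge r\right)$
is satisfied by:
  {c: False, y: False, r: False}
  {r: True, c: False, y: False}
  {y: True, c: False, r: False}
  {r: True, y: True, c: False}
  {c: True, r: False, y: False}
  {r: True, c: True, y: False}
  {y: True, c: True, r: False}


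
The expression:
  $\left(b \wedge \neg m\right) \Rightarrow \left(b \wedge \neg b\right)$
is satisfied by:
  {m: True, b: False}
  {b: False, m: False}
  {b: True, m: True}


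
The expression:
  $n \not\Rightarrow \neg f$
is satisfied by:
  {f: True, n: True}


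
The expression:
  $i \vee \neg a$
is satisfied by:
  {i: True, a: False}
  {a: False, i: False}
  {a: True, i: True}


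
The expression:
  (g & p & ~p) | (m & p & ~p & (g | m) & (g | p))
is never true.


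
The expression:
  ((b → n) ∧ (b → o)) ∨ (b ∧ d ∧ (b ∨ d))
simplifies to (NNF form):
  d ∨ (n ∧ o) ∨ ¬b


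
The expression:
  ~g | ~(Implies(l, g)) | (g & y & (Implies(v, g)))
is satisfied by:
  {y: True, g: False}
  {g: False, y: False}
  {g: True, y: True}


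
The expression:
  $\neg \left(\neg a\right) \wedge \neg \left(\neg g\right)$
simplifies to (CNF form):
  $a \wedge g$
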